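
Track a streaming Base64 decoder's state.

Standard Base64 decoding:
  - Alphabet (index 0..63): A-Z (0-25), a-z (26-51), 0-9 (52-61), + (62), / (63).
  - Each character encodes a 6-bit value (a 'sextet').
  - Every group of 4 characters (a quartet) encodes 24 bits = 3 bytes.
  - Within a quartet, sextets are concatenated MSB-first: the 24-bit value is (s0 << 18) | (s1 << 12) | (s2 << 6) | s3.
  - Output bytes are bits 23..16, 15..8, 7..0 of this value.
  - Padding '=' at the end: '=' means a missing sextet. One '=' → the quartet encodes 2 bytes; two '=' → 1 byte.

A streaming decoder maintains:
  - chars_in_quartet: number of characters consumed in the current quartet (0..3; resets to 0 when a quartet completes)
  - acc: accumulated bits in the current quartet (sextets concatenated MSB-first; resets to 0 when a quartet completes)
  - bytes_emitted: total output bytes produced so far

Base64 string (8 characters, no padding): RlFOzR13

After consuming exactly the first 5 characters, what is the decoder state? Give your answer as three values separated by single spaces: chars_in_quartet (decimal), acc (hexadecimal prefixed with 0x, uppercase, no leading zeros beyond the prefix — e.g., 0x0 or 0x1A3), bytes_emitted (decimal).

After char 0 ('R'=17): chars_in_quartet=1 acc=0x11 bytes_emitted=0
After char 1 ('l'=37): chars_in_quartet=2 acc=0x465 bytes_emitted=0
After char 2 ('F'=5): chars_in_quartet=3 acc=0x11945 bytes_emitted=0
After char 3 ('O'=14): chars_in_quartet=4 acc=0x46514E -> emit 46 51 4E, reset; bytes_emitted=3
After char 4 ('z'=51): chars_in_quartet=1 acc=0x33 bytes_emitted=3

Answer: 1 0x33 3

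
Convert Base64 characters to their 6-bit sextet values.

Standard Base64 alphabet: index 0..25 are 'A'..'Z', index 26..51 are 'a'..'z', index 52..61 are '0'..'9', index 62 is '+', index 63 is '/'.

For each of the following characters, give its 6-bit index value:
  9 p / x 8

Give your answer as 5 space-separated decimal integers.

'9': 0..9 range, 52 + ord('9') − ord('0') = 61
'p': a..z range, 26 + ord('p') − ord('a') = 41
'/': index 63
'x': a..z range, 26 + ord('x') − ord('a') = 49
'8': 0..9 range, 52 + ord('8') − ord('0') = 60

Answer: 61 41 63 49 60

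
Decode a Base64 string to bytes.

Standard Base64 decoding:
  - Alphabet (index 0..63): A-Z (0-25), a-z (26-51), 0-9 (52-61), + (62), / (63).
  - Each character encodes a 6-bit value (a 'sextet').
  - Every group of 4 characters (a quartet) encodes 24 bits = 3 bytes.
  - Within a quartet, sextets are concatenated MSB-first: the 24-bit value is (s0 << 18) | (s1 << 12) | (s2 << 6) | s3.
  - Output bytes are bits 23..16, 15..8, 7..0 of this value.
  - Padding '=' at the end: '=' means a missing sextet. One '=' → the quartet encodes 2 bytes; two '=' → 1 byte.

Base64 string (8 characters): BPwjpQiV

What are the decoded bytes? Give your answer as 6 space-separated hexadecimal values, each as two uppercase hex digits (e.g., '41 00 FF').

Answer: 04 FC 23 A5 08 95

Derivation:
After char 0 ('B'=1): chars_in_quartet=1 acc=0x1 bytes_emitted=0
After char 1 ('P'=15): chars_in_quartet=2 acc=0x4F bytes_emitted=0
After char 2 ('w'=48): chars_in_quartet=3 acc=0x13F0 bytes_emitted=0
After char 3 ('j'=35): chars_in_quartet=4 acc=0x4FC23 -> emit 04 FC 23, reset; bytes_emitted=3
After char 4 ('p'=41): chars_in_quartet=1 acc=0x29 bytes_emitted=3
After char 5 ('Q'=16): chars_in_quartet=2 acc=0xA50 bytes_emitted=3
After char 6 ('i'=34): chars_in_quartet=3 acc=0x29422 bytes_emitted=3
After char 7 ('V'=21): chars_in_quartet=4 acc=0xA50895 -> emit A5 08 95, reset; bytes_emitted=6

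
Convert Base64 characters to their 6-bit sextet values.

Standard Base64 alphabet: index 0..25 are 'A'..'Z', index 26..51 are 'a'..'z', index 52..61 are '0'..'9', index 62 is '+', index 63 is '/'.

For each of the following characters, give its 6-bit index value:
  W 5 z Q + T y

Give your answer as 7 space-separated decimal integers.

Answer: 22 57 51 16 62 19 50

Derivation:
'W': A..Z range, ord('W') − ord('A') = 22
'5': 0..9 range, 52 + ord('5') − ord('0') = 57
'z': a..z range, 26 + ord('z') − ord('a') = 51
'Q': A..Z range, ord('Q') − ord('A') = 16
'+': index 62
'T': A..Z range, ord('T') − ord('A') = 19
'y': a..z range, 26 + ord('y') − ord('a') = 50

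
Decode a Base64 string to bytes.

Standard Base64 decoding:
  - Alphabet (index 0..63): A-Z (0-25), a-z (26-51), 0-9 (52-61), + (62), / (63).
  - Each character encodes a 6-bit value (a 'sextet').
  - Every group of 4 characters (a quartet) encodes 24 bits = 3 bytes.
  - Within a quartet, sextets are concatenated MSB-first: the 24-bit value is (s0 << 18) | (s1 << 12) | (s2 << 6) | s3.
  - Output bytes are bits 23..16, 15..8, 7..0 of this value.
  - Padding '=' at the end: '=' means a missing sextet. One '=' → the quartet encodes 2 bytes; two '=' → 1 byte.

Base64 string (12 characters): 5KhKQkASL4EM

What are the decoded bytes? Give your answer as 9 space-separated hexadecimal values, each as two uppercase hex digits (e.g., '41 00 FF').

After char 0 ('5'=57): chars_in_quartet=1 acc=0x39 bytes_emitted=0
After char 1 ('K'=10): chars_in_quartet=2 acc=0xE4A bytes_emitted=0
After char 2 ('h'=33): chars_in_quartet=3 acc=0x392A1 bytes_emitted=0
After char 3 ('K'=10): chars_in_quartet=4 acc=0xE4A84A -> emit E4 A8 4A, reset; bytes_emitted=3
After char 4 ('Q'=16): chars_in_quartet=1 acc=0x10 bytes_emitted=3
After char 5 ('k'=36): chars_in_quartet=2 acc=0x424 bytes_emitted=3
After char 6 ('A'=0): chars_in_quartet=3 acc=0x10900 bytes_emitted=3
After char 7 ('S'=18): chars_in_quartet=4 acc=0x424012 -> emit 42 40 12, reset; bytes_emitted=6
After char 8 ('L'=11): chars_in_quartet=1 acc=0xB bytes_emitted=6
After char 9 ('4'=56): chars_in_quartet=2 acc=0x2F8 bytes_emitted=6
After char 10 ('E'=4): chars_in_quartet=3 acc=0xBE04 bytes_emitted=6
After char 11 ('M'=12): chars_in_quartet=4 acc=0x2F810C -> emit 2F 81 0C, reset; bytes_emitted=9

Answer: E4 A8 4A 42 40 12 2F 81 0C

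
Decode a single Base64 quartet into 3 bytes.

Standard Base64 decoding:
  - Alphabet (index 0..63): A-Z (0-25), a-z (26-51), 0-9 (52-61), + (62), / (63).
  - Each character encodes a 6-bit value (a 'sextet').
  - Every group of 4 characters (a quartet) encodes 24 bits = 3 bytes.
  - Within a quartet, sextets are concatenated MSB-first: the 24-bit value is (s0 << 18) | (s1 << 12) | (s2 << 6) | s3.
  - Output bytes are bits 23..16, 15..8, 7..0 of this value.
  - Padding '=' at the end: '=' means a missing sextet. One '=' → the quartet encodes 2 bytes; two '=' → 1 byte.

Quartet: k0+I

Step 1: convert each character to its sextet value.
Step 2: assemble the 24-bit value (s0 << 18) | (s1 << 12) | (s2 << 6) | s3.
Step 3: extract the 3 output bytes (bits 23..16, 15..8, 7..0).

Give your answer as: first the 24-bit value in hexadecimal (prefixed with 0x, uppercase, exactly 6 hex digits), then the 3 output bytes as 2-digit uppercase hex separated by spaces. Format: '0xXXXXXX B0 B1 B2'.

Answer: 0x934F88 93 4F 88

Derivation:
Sextets: k=36, 0=52, +=62, I=8
24-bit: (36<<18) | (52<<12) | (62<<6) | 8
      = 0x900000 | 0x034000 | 0x000F80 | 0x000008
      = 0x934F88
Bytes: (v>>16)&0xFF=93, (v>>8)&0xFF=4F, v&0xFF=88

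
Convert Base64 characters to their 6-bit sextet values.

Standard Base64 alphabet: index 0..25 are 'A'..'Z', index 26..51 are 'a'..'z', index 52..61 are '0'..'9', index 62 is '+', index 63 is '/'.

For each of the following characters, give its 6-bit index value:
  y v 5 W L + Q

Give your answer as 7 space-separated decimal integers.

Answer: 50 47 57 22 11 62 16

Derivation:
'y': a..z range, 26 + ord('y') − ord('a') = 50
'v': a..z range, 26 + ord('v') − ord('a') = 47
'5': 0..9 range, 52 + ord('5') − ord('0') = 57
'W': A..Z range, ord('W') − ord('A') = 22
'L': A..Z range, ord('L') − ord('A') = 11
'+': index 62
'Q': A..Z range, ord('Q') − ord('A') = 16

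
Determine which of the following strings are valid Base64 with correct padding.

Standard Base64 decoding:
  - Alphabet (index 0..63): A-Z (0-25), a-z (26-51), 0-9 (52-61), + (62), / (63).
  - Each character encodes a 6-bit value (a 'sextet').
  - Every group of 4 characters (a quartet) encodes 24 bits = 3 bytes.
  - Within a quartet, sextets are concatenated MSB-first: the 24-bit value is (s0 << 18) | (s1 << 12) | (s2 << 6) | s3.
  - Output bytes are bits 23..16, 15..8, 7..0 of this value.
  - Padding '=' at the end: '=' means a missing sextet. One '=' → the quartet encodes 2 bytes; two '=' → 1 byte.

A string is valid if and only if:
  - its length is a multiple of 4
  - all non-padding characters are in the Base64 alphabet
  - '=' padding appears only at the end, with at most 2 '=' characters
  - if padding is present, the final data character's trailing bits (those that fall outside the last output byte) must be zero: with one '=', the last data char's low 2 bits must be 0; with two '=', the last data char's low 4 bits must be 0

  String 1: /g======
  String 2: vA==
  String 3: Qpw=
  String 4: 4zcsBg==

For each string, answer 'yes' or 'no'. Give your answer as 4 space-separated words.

Answer: no yes yes yes

Derivation:
String 1: '/g======' → invalid (6 pad chars (max 2))
String 2: 'vA==' → valid
String 3: 'Qpw=' → valid
String 4: '4zcsBg==' → valid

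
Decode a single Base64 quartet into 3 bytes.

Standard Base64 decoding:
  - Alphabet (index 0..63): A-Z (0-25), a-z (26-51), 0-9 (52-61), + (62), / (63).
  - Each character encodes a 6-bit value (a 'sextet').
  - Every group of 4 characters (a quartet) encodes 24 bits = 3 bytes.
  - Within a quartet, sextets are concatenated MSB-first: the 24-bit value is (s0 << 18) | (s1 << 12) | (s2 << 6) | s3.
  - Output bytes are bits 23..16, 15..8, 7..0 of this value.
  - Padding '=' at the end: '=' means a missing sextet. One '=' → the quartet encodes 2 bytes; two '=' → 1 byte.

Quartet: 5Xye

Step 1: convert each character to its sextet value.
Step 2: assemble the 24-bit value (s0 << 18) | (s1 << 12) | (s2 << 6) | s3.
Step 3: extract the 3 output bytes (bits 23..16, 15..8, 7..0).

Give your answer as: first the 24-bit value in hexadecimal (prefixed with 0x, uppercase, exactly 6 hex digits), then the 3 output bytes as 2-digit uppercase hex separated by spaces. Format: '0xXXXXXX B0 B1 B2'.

Answer: 0xE57C9E E5 7C 9E

Derivation:
Sextets: 5=57, X=23, y=50, e=30
24-bit: (57<<18) | (23<<12) | (50<<6) | 30
      = 0xE40000 | 0x017000 | 0x000C80 | 0x00001E
      = 0xE57C9E
Bytes: (v>>16)&0xFF=E5, (v>>8)&0xFF=7C, v&0xFF=9E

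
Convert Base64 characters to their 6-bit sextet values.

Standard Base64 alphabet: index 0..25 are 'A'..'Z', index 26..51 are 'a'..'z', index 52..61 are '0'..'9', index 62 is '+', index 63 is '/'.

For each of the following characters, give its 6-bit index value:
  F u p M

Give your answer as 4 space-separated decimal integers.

'F': A..Z range, ord('F') − ord('A') = 5
'u': a..z range, 26 + ord('u') − ord('a') = 46
'p': a..z range, 26 + ord('p') − ord('a') = 41
'M': A..Z range, ord('M') − ord('A') = 12

Answer: 5 46 41 12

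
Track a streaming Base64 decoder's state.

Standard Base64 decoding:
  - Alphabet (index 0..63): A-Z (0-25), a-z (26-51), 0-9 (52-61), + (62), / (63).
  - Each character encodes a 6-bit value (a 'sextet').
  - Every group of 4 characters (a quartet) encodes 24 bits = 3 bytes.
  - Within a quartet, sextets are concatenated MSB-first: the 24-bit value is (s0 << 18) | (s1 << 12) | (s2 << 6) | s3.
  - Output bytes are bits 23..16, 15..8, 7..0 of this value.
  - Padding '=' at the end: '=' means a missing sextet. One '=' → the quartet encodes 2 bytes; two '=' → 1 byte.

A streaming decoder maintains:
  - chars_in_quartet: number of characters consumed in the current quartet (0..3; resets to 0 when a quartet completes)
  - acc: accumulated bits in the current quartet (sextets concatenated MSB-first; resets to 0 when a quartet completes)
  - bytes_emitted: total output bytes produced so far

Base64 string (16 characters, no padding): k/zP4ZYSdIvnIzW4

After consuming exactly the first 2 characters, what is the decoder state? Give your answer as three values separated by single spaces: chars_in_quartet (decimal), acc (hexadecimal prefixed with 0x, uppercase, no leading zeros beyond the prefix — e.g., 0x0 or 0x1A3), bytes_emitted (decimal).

Answer: 2 0x93F 0

Derivation:
After char 0 ('k'=36): chars_in_quartet=1 acc=0x24 bytes_emitted=0
After char 1 ('/'=63): chars_in_quartet=2 acc=0x93F bytes_emitted=0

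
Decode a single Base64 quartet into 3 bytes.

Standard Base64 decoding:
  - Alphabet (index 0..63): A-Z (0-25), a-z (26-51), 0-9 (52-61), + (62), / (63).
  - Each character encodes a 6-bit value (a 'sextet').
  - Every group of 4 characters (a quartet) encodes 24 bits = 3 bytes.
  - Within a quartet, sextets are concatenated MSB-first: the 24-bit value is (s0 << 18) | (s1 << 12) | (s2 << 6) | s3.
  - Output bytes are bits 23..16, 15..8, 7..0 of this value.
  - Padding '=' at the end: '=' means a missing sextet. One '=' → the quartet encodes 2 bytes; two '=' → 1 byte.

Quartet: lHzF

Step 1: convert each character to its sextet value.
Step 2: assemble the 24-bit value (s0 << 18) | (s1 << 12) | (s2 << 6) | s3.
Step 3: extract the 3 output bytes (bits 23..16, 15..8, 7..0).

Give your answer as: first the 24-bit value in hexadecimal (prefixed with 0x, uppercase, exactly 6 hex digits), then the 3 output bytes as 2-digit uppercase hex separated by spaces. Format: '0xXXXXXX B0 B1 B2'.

Sextets: l=37, H=7, z=51, F=5
24-bit: (37<<18) | (7<<12) | (51<<6) | 5
      = 0x940000 | 0x007000 | 0x000CC0 | 0x000005
      = 0x947CC5
Bytes: (v>>16)&0xFF=94, (v>>8)&0xFF=7C, v&0xFF=C5

Answer: 0x947CC5 94 7C C5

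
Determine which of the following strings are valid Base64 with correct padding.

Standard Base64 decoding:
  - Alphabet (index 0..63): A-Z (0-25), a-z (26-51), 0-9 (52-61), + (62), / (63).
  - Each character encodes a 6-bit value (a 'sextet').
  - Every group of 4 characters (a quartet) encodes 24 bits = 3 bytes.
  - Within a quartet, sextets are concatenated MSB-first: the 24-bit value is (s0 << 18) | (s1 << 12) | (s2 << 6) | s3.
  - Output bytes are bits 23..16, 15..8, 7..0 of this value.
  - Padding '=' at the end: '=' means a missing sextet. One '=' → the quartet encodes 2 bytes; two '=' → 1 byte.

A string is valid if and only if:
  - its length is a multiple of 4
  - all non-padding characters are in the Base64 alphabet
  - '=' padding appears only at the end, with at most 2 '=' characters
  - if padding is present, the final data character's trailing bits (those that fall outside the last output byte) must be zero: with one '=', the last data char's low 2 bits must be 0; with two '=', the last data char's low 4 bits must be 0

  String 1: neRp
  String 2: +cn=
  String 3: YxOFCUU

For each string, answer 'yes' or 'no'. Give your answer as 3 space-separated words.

Answer: yes no no

Derivation:
String 1: 'neRp' → valid
String 2: '+cn=' → invalid (bad trailing bits)
String 3: 'YxOFCUU' → invalid (len=7 not mult of 4)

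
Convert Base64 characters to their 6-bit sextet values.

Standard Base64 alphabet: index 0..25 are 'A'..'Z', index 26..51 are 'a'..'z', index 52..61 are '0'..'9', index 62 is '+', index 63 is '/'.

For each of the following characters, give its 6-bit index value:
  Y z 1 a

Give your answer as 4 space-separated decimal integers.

'Y': A..Z range, ord('Y') − ord('A') = 24
'z': a..z range, 26 + ord('z') − ord('a') = 51
'1': 0..9 range, 52 + ord('1') − ord('0') = 53
'a': a..z range, 26 + ord('a') − ord('a') = 26

Answer: 24 51 53 26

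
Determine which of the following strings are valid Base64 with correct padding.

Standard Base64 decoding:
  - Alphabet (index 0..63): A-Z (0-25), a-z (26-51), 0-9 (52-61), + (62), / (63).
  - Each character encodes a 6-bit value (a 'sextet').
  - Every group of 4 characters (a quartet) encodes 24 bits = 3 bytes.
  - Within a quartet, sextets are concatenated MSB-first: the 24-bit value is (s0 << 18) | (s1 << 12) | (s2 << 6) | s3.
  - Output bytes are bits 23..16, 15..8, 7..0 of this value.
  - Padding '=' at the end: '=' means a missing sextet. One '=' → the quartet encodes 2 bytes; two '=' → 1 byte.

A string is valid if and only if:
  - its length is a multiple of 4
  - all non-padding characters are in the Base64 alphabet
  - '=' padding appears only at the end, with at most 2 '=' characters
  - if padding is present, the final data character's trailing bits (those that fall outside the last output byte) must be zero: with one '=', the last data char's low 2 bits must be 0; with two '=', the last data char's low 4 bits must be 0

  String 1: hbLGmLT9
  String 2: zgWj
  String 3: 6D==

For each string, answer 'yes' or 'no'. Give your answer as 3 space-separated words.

String 1: 'hbLGmLT9' → valid
String 2: 'zgWj' → valid
String 3: '6D==' → invalid (bad trailing bits)

Answer: yes yes no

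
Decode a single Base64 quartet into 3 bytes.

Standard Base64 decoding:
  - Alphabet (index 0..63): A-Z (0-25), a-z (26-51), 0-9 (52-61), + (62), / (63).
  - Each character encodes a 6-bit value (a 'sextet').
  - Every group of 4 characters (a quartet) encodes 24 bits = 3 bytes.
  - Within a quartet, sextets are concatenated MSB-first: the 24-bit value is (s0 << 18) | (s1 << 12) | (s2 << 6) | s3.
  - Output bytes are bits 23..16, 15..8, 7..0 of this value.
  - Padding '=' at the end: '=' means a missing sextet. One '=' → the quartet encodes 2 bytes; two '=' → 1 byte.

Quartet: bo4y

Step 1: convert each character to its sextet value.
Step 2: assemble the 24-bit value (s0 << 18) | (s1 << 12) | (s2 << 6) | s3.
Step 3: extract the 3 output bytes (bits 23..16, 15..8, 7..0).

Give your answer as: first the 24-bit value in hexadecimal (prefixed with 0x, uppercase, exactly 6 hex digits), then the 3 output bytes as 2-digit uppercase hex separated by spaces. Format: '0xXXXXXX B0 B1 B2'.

Sextets: b=27, o=40, 4=56, y=50
24-bit: (27<<18) | (40<<12) | (56<<6) | 50
      = 0x6C0000 | 0x028000 | 0x000E00 | 0x000032
      = 0x6E8E32
Bytes: (v>>16)&0xFF=6E, (v>>8)&0xFF=8E, v&0xFF=32

Answer: 0x6E8E32 6E 8E 32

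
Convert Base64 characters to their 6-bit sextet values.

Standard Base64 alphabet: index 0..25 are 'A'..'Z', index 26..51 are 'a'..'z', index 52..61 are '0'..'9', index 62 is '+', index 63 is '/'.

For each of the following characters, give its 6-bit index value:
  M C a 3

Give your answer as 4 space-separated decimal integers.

'M': A..Z range, ord('M') − ord('A') = 12
'C': A..Z range, ord('C') − ord('A') = 2
'a': a..z range, 26 + ord('a') − ord('a') = 26
'3': 0..9 range, 52 + ord('3') − ord('0') = 55

Answer: 12 2 26 55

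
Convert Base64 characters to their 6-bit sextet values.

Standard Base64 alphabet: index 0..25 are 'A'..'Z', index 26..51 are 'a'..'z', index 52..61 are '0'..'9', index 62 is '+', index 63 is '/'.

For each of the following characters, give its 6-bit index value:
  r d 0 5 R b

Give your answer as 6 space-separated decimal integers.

'r': a..z range, 26 + ord('r') − ord('a') = 43
'd': a..z range, 26 + ord('d') − ord('a') = 29
'0': 0..9 range, 52 + ord('0') − ord('0') = 52
'5': 0..9 range, 52 + ord('5') − ord('0') = 57
'R': A..Z range, ord('R') − ord('A') = 17
'b': a..z range, 26 + ord('b') − ord('a') = 27

Answer: 43 29 52 57 17 27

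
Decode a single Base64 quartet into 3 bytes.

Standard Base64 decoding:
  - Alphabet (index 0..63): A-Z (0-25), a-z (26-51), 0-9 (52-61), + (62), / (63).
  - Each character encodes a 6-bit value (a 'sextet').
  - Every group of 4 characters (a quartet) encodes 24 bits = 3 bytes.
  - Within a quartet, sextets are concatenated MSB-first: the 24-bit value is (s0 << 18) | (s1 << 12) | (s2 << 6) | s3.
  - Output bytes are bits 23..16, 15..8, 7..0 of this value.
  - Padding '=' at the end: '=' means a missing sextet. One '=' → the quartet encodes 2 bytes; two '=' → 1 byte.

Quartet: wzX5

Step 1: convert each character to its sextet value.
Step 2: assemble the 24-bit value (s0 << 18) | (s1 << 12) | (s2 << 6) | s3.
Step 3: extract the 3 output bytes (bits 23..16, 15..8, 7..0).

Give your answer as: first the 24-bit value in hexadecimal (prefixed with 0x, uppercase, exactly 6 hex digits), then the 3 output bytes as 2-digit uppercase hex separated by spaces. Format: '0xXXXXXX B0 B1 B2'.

Answer: 0xC335F9 C3 35 F9

Derivation:
Sextets: w=48, z=51, X=23, 5=57
24-bit: (48<<18) | (51<<12) | (23<<6) | 57
      = 0xC00000 | 0x033000 | 0x0005C0 | 0x000039
      = 0xC335F9
Bytes: (v>>16)&0xFF=C3, (v>>8)&0xFF=35, v&0xFF=F9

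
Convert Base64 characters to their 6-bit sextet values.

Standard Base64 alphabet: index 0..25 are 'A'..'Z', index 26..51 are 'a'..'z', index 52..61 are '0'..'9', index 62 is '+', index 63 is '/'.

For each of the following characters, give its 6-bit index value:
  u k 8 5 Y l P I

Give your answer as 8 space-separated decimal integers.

Answer: 46 36 60 57 24 37 15 8

Derivation:
'u': a..z range, 26 + ord('u') − ord('a') = 46
'k': a..z range, 26 + ord('k') − ord('a') = 36
'8': 0..9 range, 52 + ord('8') − ord('0') = 60
'5': 0..9 range, 52 + ord('5') − ord('0') = 57
'Y': A..Z range, ord('Y') − ord('A') = 24
'l': a..z range, 26 + ord('l') − ord('a') = 37
'P': A..Z range, ord('P') − ord('A') = 15
'I': A..Z range, ord('I') − ord('A') = 8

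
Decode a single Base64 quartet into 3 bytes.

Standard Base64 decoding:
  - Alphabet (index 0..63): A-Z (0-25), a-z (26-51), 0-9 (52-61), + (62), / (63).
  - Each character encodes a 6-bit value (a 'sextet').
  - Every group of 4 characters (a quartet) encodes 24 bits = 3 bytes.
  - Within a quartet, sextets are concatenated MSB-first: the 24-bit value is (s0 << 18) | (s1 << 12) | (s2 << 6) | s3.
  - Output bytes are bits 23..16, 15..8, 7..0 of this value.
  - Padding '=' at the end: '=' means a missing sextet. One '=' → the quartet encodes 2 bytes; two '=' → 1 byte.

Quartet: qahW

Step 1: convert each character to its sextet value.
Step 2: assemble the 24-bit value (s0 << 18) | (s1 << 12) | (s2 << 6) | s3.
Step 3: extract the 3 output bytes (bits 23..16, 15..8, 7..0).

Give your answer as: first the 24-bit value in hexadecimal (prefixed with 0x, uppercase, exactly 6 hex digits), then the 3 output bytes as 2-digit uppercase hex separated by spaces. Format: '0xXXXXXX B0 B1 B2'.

Answer: 0xA9A856 A9 A8 56

Derivation:
Sextets: q=42, a=26, h=33, W=22
24-bit: (42<<18) | (26<<12) | (33<<6) | 22
      = 0xA80000 | 0x01A000 | 0x000840 | 0x000016
      = 0xA9A856
Bytes: (v>>16)&0xFF=A9, (v>>8)&0xFF=A8, v&0xFF=56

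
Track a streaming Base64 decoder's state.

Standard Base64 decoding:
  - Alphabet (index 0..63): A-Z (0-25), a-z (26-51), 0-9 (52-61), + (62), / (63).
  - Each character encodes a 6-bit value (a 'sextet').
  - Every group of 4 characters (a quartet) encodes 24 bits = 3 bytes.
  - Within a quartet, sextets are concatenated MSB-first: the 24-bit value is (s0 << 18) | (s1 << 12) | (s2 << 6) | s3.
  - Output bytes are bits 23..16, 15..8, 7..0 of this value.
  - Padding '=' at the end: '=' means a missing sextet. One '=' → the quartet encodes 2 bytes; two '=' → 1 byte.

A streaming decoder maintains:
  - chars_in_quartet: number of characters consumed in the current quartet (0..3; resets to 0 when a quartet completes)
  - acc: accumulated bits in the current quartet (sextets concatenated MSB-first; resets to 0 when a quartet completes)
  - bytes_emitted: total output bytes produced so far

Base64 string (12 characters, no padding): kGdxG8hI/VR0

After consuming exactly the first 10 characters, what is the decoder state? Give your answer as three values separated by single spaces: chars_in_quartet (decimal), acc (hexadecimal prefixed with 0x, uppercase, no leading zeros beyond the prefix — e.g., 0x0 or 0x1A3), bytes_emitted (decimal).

After char 0 ('k'=36): chars_in_quartet=1 acc=0x24 bytes_emitted=0
After char 1 ('G'=6): chars_in_quartet=2 acc=0x906 bytes_emitted=0
After char 2 ('d'=29): chars_in_quartet=3 acc=0x2419D bytes_emitted=0
After char 3 ('x'=49): chars_in_quartet=4 acc=0x906771 -> emit 90 67 71, reset; bytes_emitted=3
After char 4 ('G'=6): chars_in_quartet=1 acc=0x6 bytes_emitted=3
After char 5 ('8'=60): chars_in_quartet=2 acc=0x1BC bytes_emitted=3
After char 6 ('h'=33): chars_in_quartet=3 acc=0x6F21 bytes_emitted=3
After char 7 ('I'=8): chars_in_quartet=4 acc=0x1BC848 -> emit 1B C8 48, reset; bytes_emitted=6
After char 8 ('/'=63): chars_in_quartet=1 acc=0x3F bytes_emitted=6
After char 9 ('V'=21): chars_in_quartet=2 acc=0xFD5 bytes_emitted=6

Answer: 2 0xFD5 6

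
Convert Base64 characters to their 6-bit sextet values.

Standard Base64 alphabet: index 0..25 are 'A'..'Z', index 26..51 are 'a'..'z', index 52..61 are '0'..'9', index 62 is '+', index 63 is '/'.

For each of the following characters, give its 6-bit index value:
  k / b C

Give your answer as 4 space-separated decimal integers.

Answer: 36 63 27 2

Derivation:
'k': a..z range, 26 + ord('k') − ord('a') = 36
'/': index 63
'b': a..z range, 26 + ord('b') − ord('a') = 27
'C': A..Z range, ord('C') − ord('A') = 2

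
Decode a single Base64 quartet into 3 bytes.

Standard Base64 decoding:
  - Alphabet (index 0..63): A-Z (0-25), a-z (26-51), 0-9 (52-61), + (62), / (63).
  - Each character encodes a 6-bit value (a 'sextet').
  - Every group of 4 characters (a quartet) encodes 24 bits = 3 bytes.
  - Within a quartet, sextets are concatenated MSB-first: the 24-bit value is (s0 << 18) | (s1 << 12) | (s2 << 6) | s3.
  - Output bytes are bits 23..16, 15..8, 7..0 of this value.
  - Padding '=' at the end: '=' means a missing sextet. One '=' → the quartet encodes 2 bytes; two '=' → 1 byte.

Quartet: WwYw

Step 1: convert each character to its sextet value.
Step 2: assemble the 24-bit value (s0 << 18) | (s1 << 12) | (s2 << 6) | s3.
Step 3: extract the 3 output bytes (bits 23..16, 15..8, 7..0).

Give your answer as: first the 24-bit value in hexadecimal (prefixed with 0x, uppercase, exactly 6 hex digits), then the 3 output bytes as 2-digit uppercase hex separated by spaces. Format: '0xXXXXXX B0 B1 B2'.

Sextets: W=22, w=48, Y=24, w=48
24-bit: (22<<18) | (48<<12) | (24<<6) | 48
      = 0x580000 | 0x030000 | 0x000600 | 0x000030
      = 0x5B0630
Bytes: (v>>16)&0xFF=5B, (v>>8)&0xFF=06, v&0xFF=30

Answer: 0x5B0630 5B 06 30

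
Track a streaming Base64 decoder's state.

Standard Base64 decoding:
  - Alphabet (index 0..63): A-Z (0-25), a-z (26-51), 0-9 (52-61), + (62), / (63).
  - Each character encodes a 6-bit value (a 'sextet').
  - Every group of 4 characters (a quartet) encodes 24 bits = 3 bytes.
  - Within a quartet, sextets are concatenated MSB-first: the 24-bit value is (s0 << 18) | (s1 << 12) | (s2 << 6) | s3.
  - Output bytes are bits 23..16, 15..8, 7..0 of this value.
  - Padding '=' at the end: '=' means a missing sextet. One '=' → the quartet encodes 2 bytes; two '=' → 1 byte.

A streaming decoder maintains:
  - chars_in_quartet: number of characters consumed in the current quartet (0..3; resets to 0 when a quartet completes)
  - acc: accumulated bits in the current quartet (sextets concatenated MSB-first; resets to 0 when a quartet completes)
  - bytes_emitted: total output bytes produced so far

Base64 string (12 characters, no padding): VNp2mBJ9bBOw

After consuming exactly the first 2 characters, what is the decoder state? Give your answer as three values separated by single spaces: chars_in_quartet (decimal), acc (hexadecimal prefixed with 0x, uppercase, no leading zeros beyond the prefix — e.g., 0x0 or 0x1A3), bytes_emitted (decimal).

After char 0 ('V'=21): chars_in_quartet=1 acc=0x15 bytes_emitted=0
After char 1 ('N'=13): chars_in_quartet=2 acc=0x54D bytes_emitted=0

Answer: 2 0x54D 0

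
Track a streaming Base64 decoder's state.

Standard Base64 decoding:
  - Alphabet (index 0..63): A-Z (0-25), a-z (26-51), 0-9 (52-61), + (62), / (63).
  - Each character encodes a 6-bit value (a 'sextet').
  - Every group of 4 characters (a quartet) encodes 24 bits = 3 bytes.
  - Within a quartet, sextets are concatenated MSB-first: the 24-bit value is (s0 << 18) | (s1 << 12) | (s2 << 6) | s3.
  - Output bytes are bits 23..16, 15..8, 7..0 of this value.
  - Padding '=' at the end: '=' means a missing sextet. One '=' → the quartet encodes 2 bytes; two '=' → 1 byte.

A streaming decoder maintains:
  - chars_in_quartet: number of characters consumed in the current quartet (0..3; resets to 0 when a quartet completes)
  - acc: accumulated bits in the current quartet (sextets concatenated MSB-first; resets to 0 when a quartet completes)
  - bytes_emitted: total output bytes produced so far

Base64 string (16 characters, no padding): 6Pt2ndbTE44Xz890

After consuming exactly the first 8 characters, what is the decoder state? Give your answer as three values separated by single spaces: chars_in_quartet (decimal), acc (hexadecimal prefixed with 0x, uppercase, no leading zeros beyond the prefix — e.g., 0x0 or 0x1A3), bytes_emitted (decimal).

Answer: 0 0x0 6

Derivation:
After char 0 ('6'=58): chars_in_quartet=1 acc=0x3A bytes_emitted=0
After char 1 ('P'=15): chars_in_quartet=2 acc=0xE8F bytes_emitted=0
After char 2 ('t'=45): chars_in_quartet=3 acc=0x3A3ED bytes_emitted=0
After char 3 ('2'=54): chars_in_quartet=4 acc=0xE8FB76 -> emit E8 FB 76, reset; bytes_emitted=3
After char 4 ('n'=39): chars_in_quartet=1 acc=0x27 bytes_emitted=3
After char 5 ('d'=29): chars_in_quartet=2 acc=0x9DD bytes_emitted=3
After char 6 ('b'=27): chars_in_quartet=3 acc=0x2775B bytes_emitted=3
After char 7 ('T'=19): chars_in_quartet=4 acc=0x9DD6D3 -> emit 9D D6 D3, reset; bytes_emitted=6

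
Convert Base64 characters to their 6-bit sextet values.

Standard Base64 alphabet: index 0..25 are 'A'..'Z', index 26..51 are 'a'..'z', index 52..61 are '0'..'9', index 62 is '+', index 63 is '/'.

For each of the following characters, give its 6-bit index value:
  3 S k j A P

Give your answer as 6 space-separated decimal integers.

'3': 0..9 range, 52 + ord('3') − ord('0') = 55
'S': A..Z range, ord('S') − ord('A') = 18
'k': a..z range, 26 + ord('k') − ord('a') = 36
'j': a..z range, 26 + ord('j') − ord('a') = 35
'A': A..Z range, ord('A') − ord('A') = 0
'P': A..Z range, ord('P') − ord('A') = 15

Answer: 55 18 36 35 0 15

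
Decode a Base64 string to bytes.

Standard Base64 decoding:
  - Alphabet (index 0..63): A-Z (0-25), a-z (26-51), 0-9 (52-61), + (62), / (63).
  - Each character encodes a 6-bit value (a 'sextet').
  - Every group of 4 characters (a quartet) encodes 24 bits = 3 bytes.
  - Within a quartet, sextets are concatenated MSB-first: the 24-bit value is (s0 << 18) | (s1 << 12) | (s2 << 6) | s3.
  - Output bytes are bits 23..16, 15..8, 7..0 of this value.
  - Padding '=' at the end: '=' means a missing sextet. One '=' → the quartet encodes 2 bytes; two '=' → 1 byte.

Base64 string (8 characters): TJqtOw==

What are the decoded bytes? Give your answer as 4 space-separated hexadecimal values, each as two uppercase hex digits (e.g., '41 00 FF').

Answer: 4C 9A AD 3B

Derivation:
After char 0 ('T'=19): chars_in_quartet=1 acc=0x13 bytes_emitted=0
After char 1 ('J'=9): chars_in_quartet=2 acc=0x4C9 bytes_emitted=0
After char 2 ('q'=42): chars_in_quartet=3 acc=0x1326A bytes_emitted=0
After char 3 ('t'=45): chars_in_quartet=4 acc=0x4C9AAD -> emit 4C 9A AD, reset; bytes_emitted=3
After char 4 ('O'=14): chars_in_quartet=1 acc=0xE bytes_emitted=3
After char 5 ('w'=48): chars_in_quartet=2 acc=0x3B0 bytes_emitted=3
Padding '==': partial quartet acc=0x3B0 -> emit 3B; bytes_emitted=4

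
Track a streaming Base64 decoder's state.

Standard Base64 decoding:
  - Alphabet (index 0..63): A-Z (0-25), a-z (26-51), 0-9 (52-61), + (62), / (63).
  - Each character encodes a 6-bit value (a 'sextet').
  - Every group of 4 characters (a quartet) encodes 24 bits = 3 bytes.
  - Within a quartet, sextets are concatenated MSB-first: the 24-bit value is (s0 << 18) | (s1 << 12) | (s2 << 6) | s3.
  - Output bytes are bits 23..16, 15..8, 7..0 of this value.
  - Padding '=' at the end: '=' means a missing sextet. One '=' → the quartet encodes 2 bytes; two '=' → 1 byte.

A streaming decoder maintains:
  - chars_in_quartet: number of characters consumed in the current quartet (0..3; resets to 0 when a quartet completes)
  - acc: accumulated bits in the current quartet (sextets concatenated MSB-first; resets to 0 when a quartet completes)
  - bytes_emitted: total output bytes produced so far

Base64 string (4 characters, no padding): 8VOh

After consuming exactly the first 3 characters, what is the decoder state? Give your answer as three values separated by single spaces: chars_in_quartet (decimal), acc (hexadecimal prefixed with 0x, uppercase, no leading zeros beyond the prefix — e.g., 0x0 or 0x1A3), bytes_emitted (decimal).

Answer: 3 0x3C54E 0

Derivation:
After char 0 ('8'=60): chars_in_quartet=1 acc=0x3C bytes_emitted=0
After char 1 ('V'=21): chars_in_quartet=2 acc=0xF15 bytes_emitted=0
After char 2 ('O'=14): chars_in_quartet=3 acc=0x3C54E bytes_emitted=0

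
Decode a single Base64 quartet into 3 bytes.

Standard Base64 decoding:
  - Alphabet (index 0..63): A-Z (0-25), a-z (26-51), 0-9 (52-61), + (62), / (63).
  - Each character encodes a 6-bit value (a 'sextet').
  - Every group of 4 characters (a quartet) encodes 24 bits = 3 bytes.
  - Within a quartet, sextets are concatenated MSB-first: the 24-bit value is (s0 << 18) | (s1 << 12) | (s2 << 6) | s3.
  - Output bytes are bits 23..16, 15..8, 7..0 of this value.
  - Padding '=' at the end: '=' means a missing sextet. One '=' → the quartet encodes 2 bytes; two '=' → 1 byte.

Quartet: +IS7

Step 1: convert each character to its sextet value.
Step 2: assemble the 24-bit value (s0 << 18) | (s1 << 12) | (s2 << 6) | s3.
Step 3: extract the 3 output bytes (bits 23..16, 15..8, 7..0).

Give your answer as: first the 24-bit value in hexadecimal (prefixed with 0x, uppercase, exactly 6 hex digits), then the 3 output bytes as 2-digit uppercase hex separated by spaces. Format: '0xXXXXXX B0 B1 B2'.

Answer: 0xF884BB F8 84 BB

Derivation:
Sextets: +=62, I=8, S=18, 7=59
24-bit: (62<<18) | (8<<12) | (18<<6) | 59
      = 0xF80000 | 0x008000 | 0x000480 | 0x00003B
      = 0xF884BB
Bytes: (v>>16)&0xFF=F8, (v>>8)&0xFF=84, v&0xFF=BB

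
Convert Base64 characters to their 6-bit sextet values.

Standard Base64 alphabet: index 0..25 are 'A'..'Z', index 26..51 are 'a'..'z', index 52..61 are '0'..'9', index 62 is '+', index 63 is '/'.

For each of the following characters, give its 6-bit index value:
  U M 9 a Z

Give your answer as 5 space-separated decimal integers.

'U': A..Z range, ord('U') − ord('A') = 20
'M': A..Z range, ord('M') − ord('A') = 12
'9': 0..9 range, 52 + ord('9') − ord('0') = 61
'a': a..z range, 26 + ord('a') − ord('a') = 26
'Z': A..Z range, ord('Z') − ord('A') = 25

Answer: 20 12 61 26 25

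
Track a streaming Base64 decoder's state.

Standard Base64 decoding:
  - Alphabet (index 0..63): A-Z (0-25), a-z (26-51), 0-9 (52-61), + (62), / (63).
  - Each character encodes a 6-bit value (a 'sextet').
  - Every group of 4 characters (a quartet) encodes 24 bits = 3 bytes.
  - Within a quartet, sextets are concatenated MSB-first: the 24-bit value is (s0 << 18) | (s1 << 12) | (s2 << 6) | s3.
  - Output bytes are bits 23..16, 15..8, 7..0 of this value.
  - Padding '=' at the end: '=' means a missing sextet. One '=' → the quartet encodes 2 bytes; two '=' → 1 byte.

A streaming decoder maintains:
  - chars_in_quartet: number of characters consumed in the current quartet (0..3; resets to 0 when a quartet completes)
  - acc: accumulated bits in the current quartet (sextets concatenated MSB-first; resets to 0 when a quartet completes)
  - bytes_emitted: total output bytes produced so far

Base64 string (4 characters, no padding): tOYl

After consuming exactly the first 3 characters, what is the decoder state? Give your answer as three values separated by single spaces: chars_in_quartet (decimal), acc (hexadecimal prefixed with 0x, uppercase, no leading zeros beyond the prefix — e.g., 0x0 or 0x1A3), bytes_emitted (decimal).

Answer: 3 0x2D398 0

Derivation:
After char 0 ('t'=45): chars_in_quartet=1 acc=0x2D bytes_emitted=0
After char 1 ('O'=14): chars_in_quartet=2 acc=0xB4E bytes_emitted=0
After char 2 ('Y'=24): chars_in_quartet=3 acc=0x2D398 bytes_emitted=0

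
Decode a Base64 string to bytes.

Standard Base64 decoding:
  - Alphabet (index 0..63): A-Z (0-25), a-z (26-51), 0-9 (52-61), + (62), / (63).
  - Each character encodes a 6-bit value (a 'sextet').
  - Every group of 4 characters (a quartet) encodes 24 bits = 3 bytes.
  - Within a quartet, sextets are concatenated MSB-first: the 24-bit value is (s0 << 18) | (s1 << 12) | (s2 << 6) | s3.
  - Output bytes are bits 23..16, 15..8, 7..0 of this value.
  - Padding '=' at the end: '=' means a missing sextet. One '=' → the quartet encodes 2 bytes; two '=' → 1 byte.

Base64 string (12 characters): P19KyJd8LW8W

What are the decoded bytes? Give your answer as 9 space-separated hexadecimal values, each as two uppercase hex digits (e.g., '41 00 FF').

After char 0 ('P'=15): chars_in_quartet=1 acc=0xF bytes_emitted=0
After char 1 ('1'=53): chars_in_quartet=2 acc=0x3F5 bytes_emitted=0
After char 2 ('9'=61): chars_in_quartet=3 acc=0xFD7D bytes_emitted=0
After char 3 ('K'=10): chars_in_quartet=4 acc=0x3F5F4A -> emit 3F 5F 4A, reset; bytes_emitted=3
After char 4 ('y'=50): chars_in_quartet=1 acc=0x32 bytes_emitted=3
After char 5 ('J'=9): chars_in_quartet=2 acc=0xC89 bytes_emitted=3
After char 6 ('d'=29): chars_in_quartet=3 acc=0x3225D bytes_emitted=3
After char 7 ('8'=60): chars_in_quartet=4 acc=0xC8977C -> emit C8 97 7C, reset; bytes_emitted=6
After char 8 ('L'=11): chars_in_quartet=1 acc=0xB bytes_emitted=6
After char 9 ('W'=22): chars_in_quartet=2 acc=0x2D6 bytes_emitted=6
After char 10 ('8'=60): chars_in_quartet=3 acc=0xB5BC bytes_emitted=6
After char 11 ('W'=22): chars_in_quartet=4 acc=0x2D6F16 -> emit 2D 6F 16, reset; bytes_emitted=9

Answer: 3F 5F 4A C8 97 7C 2D 6F 16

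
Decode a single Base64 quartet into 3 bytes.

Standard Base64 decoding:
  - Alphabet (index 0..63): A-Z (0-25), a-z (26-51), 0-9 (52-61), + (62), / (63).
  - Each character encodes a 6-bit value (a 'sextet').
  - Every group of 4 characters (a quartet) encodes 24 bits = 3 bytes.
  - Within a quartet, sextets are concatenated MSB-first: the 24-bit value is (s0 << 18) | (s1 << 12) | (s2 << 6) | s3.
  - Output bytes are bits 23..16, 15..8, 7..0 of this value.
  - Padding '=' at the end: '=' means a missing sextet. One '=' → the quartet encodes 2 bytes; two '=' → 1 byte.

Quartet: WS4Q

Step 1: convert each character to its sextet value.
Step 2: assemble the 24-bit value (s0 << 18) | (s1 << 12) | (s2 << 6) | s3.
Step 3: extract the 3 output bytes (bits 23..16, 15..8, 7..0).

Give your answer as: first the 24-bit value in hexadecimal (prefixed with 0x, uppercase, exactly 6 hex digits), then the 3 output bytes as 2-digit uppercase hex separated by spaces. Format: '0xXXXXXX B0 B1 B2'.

Sextets: W=22, S=18, 4=56, Q=16
24-bit: (22<<18) | (18<<12) | (56<<6) | 16
      = 0x580000 | 0x012000 | 0x000E00 | 0x000010
      = 0x592E10
Bytes: (v>>16)&0xFF=59, (v>>8)&0xFF=2E, v&0xFF=10

Answer: 0x592E10 59 2E 10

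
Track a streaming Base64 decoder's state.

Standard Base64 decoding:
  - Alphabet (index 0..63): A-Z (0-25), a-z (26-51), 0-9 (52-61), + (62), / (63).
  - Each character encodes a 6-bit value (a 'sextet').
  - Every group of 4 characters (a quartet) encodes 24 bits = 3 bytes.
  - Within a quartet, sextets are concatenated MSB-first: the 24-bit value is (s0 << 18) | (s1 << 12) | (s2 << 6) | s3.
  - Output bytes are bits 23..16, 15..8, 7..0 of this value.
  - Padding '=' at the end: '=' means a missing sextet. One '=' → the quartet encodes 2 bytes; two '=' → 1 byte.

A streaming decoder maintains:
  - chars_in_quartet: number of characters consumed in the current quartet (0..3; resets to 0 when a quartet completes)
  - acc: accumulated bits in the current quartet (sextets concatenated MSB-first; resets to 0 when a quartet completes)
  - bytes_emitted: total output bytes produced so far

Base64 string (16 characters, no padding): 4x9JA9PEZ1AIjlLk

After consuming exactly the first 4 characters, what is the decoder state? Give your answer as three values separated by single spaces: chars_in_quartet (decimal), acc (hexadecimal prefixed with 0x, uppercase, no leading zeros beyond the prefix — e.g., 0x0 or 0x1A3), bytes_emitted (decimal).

After char 0 ('4'=56): chars_in_quartet=1 acc=0x38 bytes_emitted=0
After char 1 ('x'=49): chars_in_quartet=2 acc=0xE31 bytes_emitted=0
After char 2 ('9'=61): chars_in_quartet=3 acc=0x38C7D bytes_emitted=0
After char 3 ('J'=9): chars_in_quartet=4 acc=0xE31F49 -> emit E3 1F 49, reset; bytes_emitted=3

Answer: 0 0x0 3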